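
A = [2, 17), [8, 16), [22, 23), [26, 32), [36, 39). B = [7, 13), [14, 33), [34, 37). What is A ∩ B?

Merge the first list: [2, 17), [22, 23), [26, 32), [36, 39).
[2, 17) overlaps B on [7, 13), [14, 17).
[22, 23) overlaps B on [22, 23).
[26, 32) overlaps B on [26, 32).
[36, 39) overlaps B on [36, 37).

[7, 13) ∪ [14, 17) ∪ [22, 23) ∪ [26, 32) ∪ [36, 37)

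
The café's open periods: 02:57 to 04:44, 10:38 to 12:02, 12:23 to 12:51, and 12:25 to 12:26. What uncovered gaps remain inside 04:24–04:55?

The merged coverage is 02:57-04:44, 10:38-12:02, 12:23-12:51.
Gaps within 04:24-04:55: 04:44-04:55.

04:44-04:55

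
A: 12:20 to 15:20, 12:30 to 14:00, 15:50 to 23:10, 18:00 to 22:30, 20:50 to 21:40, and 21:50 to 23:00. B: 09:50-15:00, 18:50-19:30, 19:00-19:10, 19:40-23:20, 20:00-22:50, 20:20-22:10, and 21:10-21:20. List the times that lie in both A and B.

12:20–15:00, 18:50–19:30, 19:40–23:10

Merge the first list: 12:20–15:20, 15:50–23:10.
Merge the second list: 09:50–15:00, 18:50–19:30, 19:40–23:20.
12:20–15:20 meets the second set on 12:20–15:00.
15:50–23:10 meets the second set on 18:50–19:30, 19:40–23:10.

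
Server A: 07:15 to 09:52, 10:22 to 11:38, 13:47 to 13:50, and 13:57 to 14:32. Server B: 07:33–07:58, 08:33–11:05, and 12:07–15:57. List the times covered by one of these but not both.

A but not B: 07:15–07:33, 07:58–08:33, 11:05–11:38.
B but not A: 09:52–10:22, 12:07–13:47, 13:50–13:57, 14:32–15:57.
Combining gives A △ B.

07:15–07:33, 07:58–08:33, 09:52–10:22, 11:05–11:38, 12:07–13:47, 13:50–13:57, 14:32–15:57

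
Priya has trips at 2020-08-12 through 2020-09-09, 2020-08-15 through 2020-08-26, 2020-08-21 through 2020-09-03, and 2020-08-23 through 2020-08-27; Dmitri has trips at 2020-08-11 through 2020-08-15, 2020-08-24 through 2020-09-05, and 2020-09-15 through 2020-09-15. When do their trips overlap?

2020-08-12 through 2020-08-15, 2020-08-24 through 2020-09-05

A, merged: 2020-08-12 through 2020-09-09.
2020-08-12 through 2020-09-09 overlaps B on 2020-08-12 through 2020-08-15, 2020-08-24 through 2020-09-05.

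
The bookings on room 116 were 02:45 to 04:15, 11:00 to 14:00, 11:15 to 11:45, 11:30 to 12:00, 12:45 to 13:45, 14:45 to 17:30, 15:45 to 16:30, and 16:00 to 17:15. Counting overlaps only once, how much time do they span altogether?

7 h 15 min

Merged: 02:45-04:15, 11:00-14:00, 14:45-17:30.
Lengths: 1 h 30 min + 3 h + 2 h 45 min = 7 h 15 min.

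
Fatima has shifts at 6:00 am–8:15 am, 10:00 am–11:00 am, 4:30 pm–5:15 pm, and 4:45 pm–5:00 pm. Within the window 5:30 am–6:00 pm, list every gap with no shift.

5:30 am-6:00 am, 8:15 am-10:00 am, 11:00 am-4:30 pm, 5:15 pm-6:00 pm

The merged coverage is 6:00 am-8:15 am, 10:00 am-11:00 am, 4:30 pm-5:15 pm.
Complement within 5:30 am-6:00 pm: 5:30 am-6:00 am, 8:15 am-10:00 am, 11:00 am-4:30 pm, 5:15 pm-6:00 pm.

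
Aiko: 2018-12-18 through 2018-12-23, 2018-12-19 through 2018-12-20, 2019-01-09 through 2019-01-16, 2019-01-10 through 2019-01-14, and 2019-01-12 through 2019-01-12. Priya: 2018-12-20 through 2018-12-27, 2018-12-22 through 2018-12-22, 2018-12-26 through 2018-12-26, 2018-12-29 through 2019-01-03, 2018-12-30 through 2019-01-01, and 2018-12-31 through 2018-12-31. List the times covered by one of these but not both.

A, merged: 2018-12-18 through 2018-12-23, 2019-01-09 through 2019-01-16.
B, merged: 2018-12-20 through 2018-12-27, 2018-12-29 through 2019-01-03.
Only in the first: 2018-12-18 through 2018-12-19, 2019-01-09 through 2019-01-16.
Only in the second: 2018-12-24 through 2018-12-27, 2018-12-29 through 2019-01-03.
Together these are the periods covered by exactly one.

2018-12-18 through 2018-12-19, 2018-12-24 through 2018-12-27, 2018-12-29 through 2019-01-03, 2019-01-09 through 2019-01-16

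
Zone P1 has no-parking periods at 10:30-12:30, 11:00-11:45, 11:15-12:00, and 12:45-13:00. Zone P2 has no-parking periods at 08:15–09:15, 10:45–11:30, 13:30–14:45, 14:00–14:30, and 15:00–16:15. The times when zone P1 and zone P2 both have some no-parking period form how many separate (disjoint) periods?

1

A, merged: 10:30-12:30, 12:45-13:00.
B, merged: 08:15-09:15, 10:45-11:30, 13:30-14:45, 15:00-16:15.
A ∩ B = 10:45-11:30.
That is 1 disjoint piece.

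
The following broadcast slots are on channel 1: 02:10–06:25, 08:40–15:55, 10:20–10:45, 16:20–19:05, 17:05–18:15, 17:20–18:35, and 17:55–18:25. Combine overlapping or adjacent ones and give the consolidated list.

08:40–15:55 is disjoint → start new block.
10:20–10:45 overlaps/touches 08:40–15:55 → extend to 08:40–15:55.
16:20–19:05 is disjoint → start new block.
17:05–18:15 overlaps/touches 16:20–19:05 → extend to 16:20–19:05.
17:20–18:35 overlaps/touches 16:20–19:05 → extend to 16:20–19:05.
17:55–18:25 overlaps/touches 16:20–19:05 → extend to 16:20–19:05.

02:10–06:25, 08:40–15:55, 16:20–19:05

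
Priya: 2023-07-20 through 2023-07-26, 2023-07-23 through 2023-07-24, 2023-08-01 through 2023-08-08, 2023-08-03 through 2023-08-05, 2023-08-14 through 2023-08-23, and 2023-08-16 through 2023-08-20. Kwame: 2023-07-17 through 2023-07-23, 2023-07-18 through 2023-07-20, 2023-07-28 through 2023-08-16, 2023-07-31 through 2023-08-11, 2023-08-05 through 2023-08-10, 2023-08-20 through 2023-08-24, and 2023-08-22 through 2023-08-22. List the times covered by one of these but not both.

2023-07-17 through 2023-07-19, 2023-07-24 through 2023-07-26, 2023-07-28 through 2023-07-31, 2023-08-09 through 2023-08-13, 2023-08-17 through 2023-08-19, 2023-08-24 through 2023-08-24

Merge the first list: 2023-07-20 through 2023-07-26, 2023-08-01 through 2023-08-08, 2023-08-14 through 2023-08-23.
Merge the second list: 2023-07-17 through 2023-07-23, 2023-07-28 through 2023-08-16, 2023-08-20 through 2023-08-24.
Only in the first: 2023-07-24 through 2023-07-26, 2023-08-17 through 2023-08-19.
Only in the second: 2023-07-17 through 2023-07-19, 2023-07-28 through 2023-07-31, 2023-08-09 through 2023-08-13, 2023-08-24 through 2023-08-24.
Together these are the periods covered by exactly one.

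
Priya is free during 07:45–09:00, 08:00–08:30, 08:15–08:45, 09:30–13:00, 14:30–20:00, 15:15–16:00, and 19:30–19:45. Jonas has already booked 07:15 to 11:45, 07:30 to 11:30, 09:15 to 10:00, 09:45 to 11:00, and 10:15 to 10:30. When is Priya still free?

Merge the first list: 07:45–09:00, 09:30–13:00, 14:30–20:00.
Merge the second list: 07:15–11:45.
07:45–09:00: entirely removed.
09:30–13:00 \ B = 11:45–13:00.
14:30–20:00: nothing removed.

11:45–13:00, 14:30–20:00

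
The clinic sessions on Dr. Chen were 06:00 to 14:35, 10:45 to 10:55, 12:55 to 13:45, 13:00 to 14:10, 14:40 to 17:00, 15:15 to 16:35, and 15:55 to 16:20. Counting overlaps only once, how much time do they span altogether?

10 h 55 min

Merged: 06:00–14:35, 14:40–17:00.
Lengths: 8 h 35 min + 2 h 20 min = 10 h 55 min.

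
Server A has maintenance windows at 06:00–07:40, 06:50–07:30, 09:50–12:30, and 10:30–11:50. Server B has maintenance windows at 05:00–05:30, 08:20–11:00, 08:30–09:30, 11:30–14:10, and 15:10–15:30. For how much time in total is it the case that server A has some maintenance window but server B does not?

A, merged: 06:00–07:40, 09:50–12:30.
B, merged: 05:00–05:30, 08:20–11:00, 11:30–14:10, 15:10–15:30.
A \ B = 06:00–07:40, 11:00–11:30.
Total: 1 h 40 min + 30 min = 2 h 10 min.

2 h 10 min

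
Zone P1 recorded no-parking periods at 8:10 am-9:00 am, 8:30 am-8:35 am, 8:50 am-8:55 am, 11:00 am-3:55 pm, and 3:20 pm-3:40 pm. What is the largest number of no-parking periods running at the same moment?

2

Sweep endpoints in order; track running count of active intervals.
Peak of 2 reached at 8:30 am.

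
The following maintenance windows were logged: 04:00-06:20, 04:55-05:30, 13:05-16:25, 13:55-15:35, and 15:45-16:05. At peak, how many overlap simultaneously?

2

Walk the sorted start/end points keeping a running depth.
The depth first hits 2 at 04:55.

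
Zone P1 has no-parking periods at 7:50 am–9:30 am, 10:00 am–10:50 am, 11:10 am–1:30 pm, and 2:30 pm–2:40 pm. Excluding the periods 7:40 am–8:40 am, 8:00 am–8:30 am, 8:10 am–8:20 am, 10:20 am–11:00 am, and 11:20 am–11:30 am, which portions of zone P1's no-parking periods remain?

8:40 am-9:30 am, 10:00 am-10:20 am, 11:10 am-11:20 am, 11:30 am-1:30 pm, 2:30 pm-2:40 pm

Second set merges to 7:40 am-8:40 am, 10:20 am-11:00 am, 11:20 am-11:30 am.
7:50 am-9:30 am minus B → 8:40 am-9:30 am.
10:00 am-10:50 am minus B → 10:00 am-10:20 am.
11:10 am-1:30 pm minus B → 11:10 am-11:20 am, 11:30 am-1:30 pm.
2:30 pm-2:40 pm: no B overlap → unchanged.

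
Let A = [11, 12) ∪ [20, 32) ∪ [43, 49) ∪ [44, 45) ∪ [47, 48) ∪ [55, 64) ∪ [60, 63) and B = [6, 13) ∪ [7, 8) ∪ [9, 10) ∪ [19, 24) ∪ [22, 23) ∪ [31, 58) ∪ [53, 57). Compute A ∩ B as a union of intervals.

First set merges to [11, 12), [20, 32), [43, 49), [55, 64).
Second set merges to [6, 13), [19, 24), [31, 58).
[11, 12) overlaps B on [11, 12).
[20, 32) overlaps B on [20, 24), [31, 32).
[43, 49) overlaps B on [43, 49).
[55, 64) overlaps B on [55, 58).

[11, 12) ∪ [20, 24) ∪ [31, 32) ∪ [43, 49) ∪ [55, 58)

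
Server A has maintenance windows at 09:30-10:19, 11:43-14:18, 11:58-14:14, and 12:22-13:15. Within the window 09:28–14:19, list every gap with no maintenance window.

09:28–09:30, 10:19–11:43, 14:18–14:19

Covered (merged): 09:30–10:19, 11:43–14:18.
Gaps within 09:28–14:19: 09:28–09:30, 10:19–11:43, 14:18–14:19.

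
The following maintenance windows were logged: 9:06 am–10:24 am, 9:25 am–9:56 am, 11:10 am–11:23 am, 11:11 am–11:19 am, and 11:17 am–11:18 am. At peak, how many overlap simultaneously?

At 11:17 am, 3 of the intervals are simultaneously active.
No point has more.

3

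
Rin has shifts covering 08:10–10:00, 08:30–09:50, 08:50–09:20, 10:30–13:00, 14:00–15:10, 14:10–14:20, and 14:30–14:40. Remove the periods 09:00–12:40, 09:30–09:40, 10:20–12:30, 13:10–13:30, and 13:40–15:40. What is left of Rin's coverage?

08:10-09:00, 12:40-13:00

A, merged: 08:10-10:00, 10:30-13:00, 14:00-15:10.
B, merged: 09:00-12:40, 13:10-13:30, 13:40-15:40.
08:10-10:00 \ B = 08:10-09:00.
10:30-13:00 \ B = 12:40-13:00.
14:00-15:10: entirely removed.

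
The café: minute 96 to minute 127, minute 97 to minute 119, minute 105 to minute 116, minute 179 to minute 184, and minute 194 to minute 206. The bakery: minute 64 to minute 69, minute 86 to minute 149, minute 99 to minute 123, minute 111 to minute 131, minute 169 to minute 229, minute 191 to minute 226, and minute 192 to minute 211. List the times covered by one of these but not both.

minute 64 to minute 69, minute 86 to minute 96, minute 127 to minute 149, minute 169 to minute 179, minute 184 to minute 194, minute 206 to minute 229

A, merged: minute 96 to minute 127, minute 179 to minute 184, minute 194 to minute 206.
B, merged: minute 64 to minute 69, minute 86 to minute 149, minute 169 to minute 229.
Only in the first: none.
Only in the second: minute 64 to minute 69, minute 86 to minute 96, minute 127 to minute 149, minute 169 to minute 179, minute 184 to minute 194, minute 206 to minute 229.
Together these are the periods covered by exactly one.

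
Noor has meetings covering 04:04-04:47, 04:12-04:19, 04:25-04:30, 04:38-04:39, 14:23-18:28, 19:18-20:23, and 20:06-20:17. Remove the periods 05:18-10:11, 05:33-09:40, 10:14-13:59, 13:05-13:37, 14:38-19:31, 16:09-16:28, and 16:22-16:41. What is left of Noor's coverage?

04:04–04:47, 14:23–14:38, 19:31–20:23

First set merges to 04:04–04:47, 14:23–18:28, 19:18–20:23.
Second set merges to 05:18–10:11, 10:14–13:59, 14:38–19:31.
04:04–04:47 is untouched.
14:23–18:28 with B removed leaves 14:23–14:38.
19:18–20:23 with B removed leaves 19:31–20:23.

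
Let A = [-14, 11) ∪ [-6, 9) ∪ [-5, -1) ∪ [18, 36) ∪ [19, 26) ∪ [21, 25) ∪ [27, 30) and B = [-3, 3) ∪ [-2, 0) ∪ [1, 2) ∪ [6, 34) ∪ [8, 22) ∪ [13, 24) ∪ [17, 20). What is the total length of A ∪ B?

First set merges to [-14, 11), [18, 36).
Second set merges to [-3, 3), [6, 34).
A ∪ B = [-14, 36).
Total: 50.

50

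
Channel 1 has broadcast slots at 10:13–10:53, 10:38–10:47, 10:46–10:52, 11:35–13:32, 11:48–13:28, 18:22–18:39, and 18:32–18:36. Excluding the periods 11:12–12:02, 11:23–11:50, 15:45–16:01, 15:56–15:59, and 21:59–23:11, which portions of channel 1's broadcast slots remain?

10:13–10:53, 12:02–13:32, 18:22–18:39

A, merged: 10:13–10:53, 11:35–13:32, 18:22–18:39.
B, merged: 11:12–12:02, 15:45–16:01, 21:59–23:11.
10:13–10:53 is untouched.
11:35–13:32 with B removed leaves 12:02–13:32.
18:22–18:39 is untouched.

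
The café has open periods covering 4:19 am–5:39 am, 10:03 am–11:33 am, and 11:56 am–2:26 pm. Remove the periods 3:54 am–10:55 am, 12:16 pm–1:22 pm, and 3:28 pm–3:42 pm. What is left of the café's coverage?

4:19 am–5:39 am: fully covered by B → removed.
10:03 am–11:33 am minus B → 10:55 am–11:33 am.
11:56 am–2:26 pm minus B → 11:56 am–12:16 pm, 1:22 pm–2:26 pm.

10:55 am–11:33 am, 11:56 am–12:16 pm, 1:22 pm–2:26 pm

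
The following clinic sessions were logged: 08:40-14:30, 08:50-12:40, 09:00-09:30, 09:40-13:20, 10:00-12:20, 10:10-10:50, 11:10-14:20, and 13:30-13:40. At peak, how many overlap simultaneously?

5

At 10:10, 5 of the intervals are simultaneously active.
No point has more.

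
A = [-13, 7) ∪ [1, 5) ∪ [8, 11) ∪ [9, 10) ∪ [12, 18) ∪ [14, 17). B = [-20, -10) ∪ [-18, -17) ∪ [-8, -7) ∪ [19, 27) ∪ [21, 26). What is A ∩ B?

[-13, -10) ∪ [-8, -7)

A, merged: [-13, 7), [8, 11), [12, 18).
B, merged: [-20, -10), [-8, -7), [19, 27).
[-13, 7) meets the second set on [-13, -10), [-8, -7).
[8, 11): no overlap with the second set.
[12, 18): no overlap with the second set.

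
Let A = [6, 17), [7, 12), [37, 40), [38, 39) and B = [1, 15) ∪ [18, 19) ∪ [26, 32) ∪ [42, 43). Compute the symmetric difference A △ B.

Merge the first list: [6, 17), [37, 40).
A \ B = [15, 17), [37, 40).
B \ A = [1, 6), [18, 19), [26, 32), [42, 43).
Union of the two gives the symmetric difference.

[1, 6) ∪ [15, 17) ∪ [18, 19) ∪ [26, 32) ∪ [37, 40) ∪ [42, 43)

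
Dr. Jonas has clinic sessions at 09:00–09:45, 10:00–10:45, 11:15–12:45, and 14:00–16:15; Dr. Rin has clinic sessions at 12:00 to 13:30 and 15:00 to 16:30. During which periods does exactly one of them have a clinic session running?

A but not B: 09:00–09:45, 10:00–10:45, 11:15–12:00, 14:00–15:00.
B but not A: 12:45–13:30, 16:15–16:30.
Combining gives A △ B.

09:00–09:45, 10:00–10:45, 11:15–12:00, 12:45–13:30, 14:00–15:00, 16:15–16:30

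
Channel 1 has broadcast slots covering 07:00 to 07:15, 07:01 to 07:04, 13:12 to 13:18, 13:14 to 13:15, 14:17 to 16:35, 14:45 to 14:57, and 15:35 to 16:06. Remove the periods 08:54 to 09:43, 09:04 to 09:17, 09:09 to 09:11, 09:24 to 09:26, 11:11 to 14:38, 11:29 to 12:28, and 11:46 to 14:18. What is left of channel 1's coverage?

A, merged: 07:00-07:15, 13:12-13:18, 14:17-16:35.
B, merged: 08:54-09:43, 11:11-14:38.
07:00-07:15 is untouched.
13:12-13:18 lies entirely inside B → drops out.
14:17-16:35 with B removed leaves 14:38-16:35.

07:00-07:15, 14:38-16:35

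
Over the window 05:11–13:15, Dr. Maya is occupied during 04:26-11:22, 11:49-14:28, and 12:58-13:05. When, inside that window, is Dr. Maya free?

The merged coverage is 04:26–11:22, 11:49–14:28.
Uncovered inside 05:11–13:15: 11:22–11:49.

11:22–11:49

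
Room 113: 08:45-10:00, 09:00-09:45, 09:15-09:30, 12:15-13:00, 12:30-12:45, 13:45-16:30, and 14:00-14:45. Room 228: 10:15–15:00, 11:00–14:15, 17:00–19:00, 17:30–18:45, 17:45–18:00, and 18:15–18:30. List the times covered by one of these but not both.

Merge the first list: 08:45-10:00, 12:15-13:00, 13:45-16:30.
Merge the second list: 10:15-15:00, 17:00-19:00.
Only in the first: 08:45-10:00, 15:00-16:30.
Only in the second: 10:15-12:15, 13:00-13:45, 17:00-19:00.
Together these are the periods covered by exactly one.

08:45-10:00, 10:15-12:15, 13:00-13:45, 15:00-16:30, 17:00-19:00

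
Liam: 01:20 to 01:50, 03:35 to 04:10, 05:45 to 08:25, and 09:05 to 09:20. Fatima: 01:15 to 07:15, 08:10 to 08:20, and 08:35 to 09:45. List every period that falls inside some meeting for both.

01:20-01:50 ∩ B → 01:20-01:50.
03:35-04:10 ∩ B → 03:35-04:10.
05:45-08:25 ∩ B → 05:45-07:15, 08:10-08:20.
09:05-09:20 ∩ B → 09:05-09:20.

01:20-01:50, 03:35-04:10, 05:45-07:15, 08:10-08:20, 09:05-09:20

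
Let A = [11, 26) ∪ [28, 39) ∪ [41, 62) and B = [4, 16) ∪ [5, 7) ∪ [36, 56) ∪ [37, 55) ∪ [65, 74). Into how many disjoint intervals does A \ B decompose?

Merge the second list: [4, 16), [36, 56), [65, 74).
A \ B = [16, 26), [28, 36), [56, 62).
That is 3 disjoint pieces.

3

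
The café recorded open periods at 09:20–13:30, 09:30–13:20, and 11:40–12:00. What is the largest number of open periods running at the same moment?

3

Walk the sorted start/end points keeping a running depth.
The depth first hits 3 at 11:40.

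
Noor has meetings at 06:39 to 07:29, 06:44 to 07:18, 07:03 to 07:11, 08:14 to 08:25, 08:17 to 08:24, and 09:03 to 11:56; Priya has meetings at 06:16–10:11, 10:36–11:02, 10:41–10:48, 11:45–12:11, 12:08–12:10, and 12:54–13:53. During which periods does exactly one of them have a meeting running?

06:16–06:39, 07:29–08:14, 08:25–09:03, 10:11–10:36, 11:02–11:45, 11:56–12:11, 12:54–13:53

A, merged: 06:39–07:29, 08:14–08:25, 09:03–11:56.
B, merged: 06:16–10:11, 10:36–11:02, 11:45–12:11, 12:54–13:53.
Only in the first: 10:11–10:36, 11:02–11:45.
Only in the second: 06:16–06:39, 07:29–08:14, 08:25–09:03, 11:56–12:11, 12:54–13:53.
Together these are the periods covered by exactly one.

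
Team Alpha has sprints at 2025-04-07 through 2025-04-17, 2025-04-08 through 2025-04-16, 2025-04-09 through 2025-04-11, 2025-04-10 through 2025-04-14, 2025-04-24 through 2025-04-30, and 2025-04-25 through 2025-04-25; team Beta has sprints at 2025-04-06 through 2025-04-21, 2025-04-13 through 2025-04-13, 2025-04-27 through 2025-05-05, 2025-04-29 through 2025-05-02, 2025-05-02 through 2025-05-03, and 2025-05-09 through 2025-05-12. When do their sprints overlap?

Merge the first list: 2025-04-07 through 2025-04-17, 2025-04-24 through 2025-04-30.
Merge the second list: 2025-04-06 through 2025-04-21, 2025-04-27 through 2025-05-05, 2025-05-09 through 2025-05-12.
2025-04-07 through 2025-04-17 overlaps B on 2025-04-07 through 2025-04-17.
2025-04-24 through 2025-04-30 overlaps B on 2025-04-27 through 2025-04-30.

2025-04-07 through 2025-04-17, 2025-04-27 through 2025-04-30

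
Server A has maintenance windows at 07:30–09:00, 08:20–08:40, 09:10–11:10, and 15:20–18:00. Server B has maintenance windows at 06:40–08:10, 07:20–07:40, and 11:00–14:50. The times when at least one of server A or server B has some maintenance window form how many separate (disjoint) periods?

3

Merge the first list: 07:30-09:00, 09:10-11:10, 15:20-18:00.
Merge the second list: 06:40-08:10, 11:00-14:50.
A ∪ B = 06:40-09:00, 09:10-14:50, 15:20-18:00.
That is 3 disjoint pieces.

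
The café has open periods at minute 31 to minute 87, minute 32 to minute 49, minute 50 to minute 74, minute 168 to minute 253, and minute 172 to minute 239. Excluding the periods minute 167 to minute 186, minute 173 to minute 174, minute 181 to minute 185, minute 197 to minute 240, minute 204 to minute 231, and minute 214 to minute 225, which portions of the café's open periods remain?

A, merged: minute 31 to minute 87, minute 168 to minute 253.
B, merged: minute 167 to minute 186, minute 197 to minute 240.
minute 31 to minute 87: nothing removed.
minute 168 to minute 253 \ B = minute 186 to minute 197, minute 240 to minute 253.

minute 31 to minute 87, minute 186 to minute 197, minute 240 to minute 253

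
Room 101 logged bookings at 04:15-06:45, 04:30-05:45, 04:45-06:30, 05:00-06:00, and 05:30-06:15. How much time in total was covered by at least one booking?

2 h 30 min

Merged: 04:15–06:45.
Length: 2 h 30 min.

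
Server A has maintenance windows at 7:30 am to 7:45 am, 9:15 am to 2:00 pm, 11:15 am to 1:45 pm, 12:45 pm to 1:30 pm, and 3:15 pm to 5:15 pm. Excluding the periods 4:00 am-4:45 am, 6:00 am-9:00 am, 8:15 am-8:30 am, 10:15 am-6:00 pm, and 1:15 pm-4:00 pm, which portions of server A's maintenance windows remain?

9:15 am–10:15 am

Merge the first list: 7:30 am–7:45 am, 9:15 am–2:00 pm, 3:15 pm–5:15 pm.
Merge the second list: 4:00 am–4:45 am, 6:00 am–9:00 am, 10:15 am–6:00 pm.
7:30 am–7:45 am lies entirely inside B → drops out.
9:15 am–2:00 pm with B removed leaves 9:15 am–10:15 am.
3:15 pm–5:15 pm lies entirely inside B → drops out.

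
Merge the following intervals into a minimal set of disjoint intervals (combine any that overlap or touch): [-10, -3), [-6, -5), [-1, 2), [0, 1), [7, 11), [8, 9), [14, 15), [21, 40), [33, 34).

[-10, -3) ∪ [-1, 2) ∪ [7, 11) ∪ [14, 15) ∪ [21, 40)

[-6, -5) overlaps/touches [-10, -3) → extend to [-10, -3).
[-1, 2) is disjoint → start new block.
[0, 1) overlaps/touches [-1, 2) → extend to [-1, 2).
[7, 11) is disjoint → start new block.
[8, 9) overlaps/touches [7, 11) → extend to [7, 11).
[14, 15) is disjoint → start new block.
[21, 40) is disjoint → start new block.
[33, 34) overlaps/touches [21, 40) → extend to [21, 40).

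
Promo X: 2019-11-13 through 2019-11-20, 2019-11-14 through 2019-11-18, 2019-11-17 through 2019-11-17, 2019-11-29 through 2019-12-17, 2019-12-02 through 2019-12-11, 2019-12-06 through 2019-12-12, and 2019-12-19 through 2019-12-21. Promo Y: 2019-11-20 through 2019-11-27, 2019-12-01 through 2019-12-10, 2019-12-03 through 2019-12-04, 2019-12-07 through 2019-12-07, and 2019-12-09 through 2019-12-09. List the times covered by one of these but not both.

Merge the first list: 2019-11-13 through 2019-11-20, 2019-11-29 through 2019-12-17, 2019-12-19 through 2019-12-21.
Merge the second list: 2019-11-20 through 2019-11-27, 2019-12-01 through 2019-12-10.
Only in the first: 2019-11-13 through 2019-11-19, 2019-11-29 through 2019-11-30, 2019-12-11 through 2019-12-17, 2019-12-19 through 2019-12-21.
Only in the second: 2019-11-21 through 2019-11-27.
Together these are the periods covered by exactly one.

2019-11-13 through 2019-11-19, 2019-11-21 through 2019-11-27, 2019-11-29 through 2019-11-30, 2019-12-11 through 2019-12-17, 2019-12-19 through 2019-12-21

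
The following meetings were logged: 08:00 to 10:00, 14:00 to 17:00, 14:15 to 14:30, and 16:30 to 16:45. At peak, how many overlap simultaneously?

2

Sweep endpoints in order; track running count of active intervals.
Peak of 2 reached at 14:15.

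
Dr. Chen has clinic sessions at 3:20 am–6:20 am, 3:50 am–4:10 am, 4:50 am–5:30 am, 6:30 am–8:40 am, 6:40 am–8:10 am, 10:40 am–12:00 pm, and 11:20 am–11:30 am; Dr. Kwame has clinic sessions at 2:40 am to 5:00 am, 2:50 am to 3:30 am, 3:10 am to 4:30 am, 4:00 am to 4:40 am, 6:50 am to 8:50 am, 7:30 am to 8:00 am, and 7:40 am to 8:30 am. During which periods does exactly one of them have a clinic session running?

A, merged: 3:20 am-6:20 am, 6:30 am-8:40 am, 10:40 am-12:00 pm.
B, merged: 2:40 am-5:00 am, 6:50 am-8:50 am.
A \ B = 5:00 am-6:20 am, 6:30 am-6:50 am, 10:40 am-12:00 pm.
B \ A = 2:40 am-3:20 am, 8:40 am-8:50 am.
Union of the two gives the symmetric difference.

2:40 am-3:20 am, 5:00 am-6:20 am, 6:30 am-6:50 am, 8:40 am-8:50 am, 10:40 am-12:00 pm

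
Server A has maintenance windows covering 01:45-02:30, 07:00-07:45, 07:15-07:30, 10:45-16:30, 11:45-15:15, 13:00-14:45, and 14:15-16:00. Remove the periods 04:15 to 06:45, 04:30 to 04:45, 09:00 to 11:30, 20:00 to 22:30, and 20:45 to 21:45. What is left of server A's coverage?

First set merges to 01:45–02:30, 07:00–07:45, 10:45–16:30.
Second set merges to 04:15–06:45, 09:00–11:30, 20:00–22:30.
01:45–02:30: no B overlap → unchanged.
07:00–07:45: no B overlap → unchanged.
10:45–16:30 minus B → 11:30–16:30.

01:45–02:30, 07:00–07:45, 11:30–16:30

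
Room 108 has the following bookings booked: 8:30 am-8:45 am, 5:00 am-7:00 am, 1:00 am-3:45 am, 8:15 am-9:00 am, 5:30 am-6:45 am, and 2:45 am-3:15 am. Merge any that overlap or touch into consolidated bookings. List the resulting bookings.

Sort by start: 1:00 am–3:45 am, 2:45 am–3:15 am, 5:00 am–7:00 am, 5:30 am–6:45 am, 8:15 am–9:00 am, 8:30 am–8:45 am.
2:45 am–3:15 am overlaps/touches 1:00 am–3:45 am → extend to 1:00 am–3:45 am.
5:00 am–7:00 am is disjoint → start new block.
5:30 am–6:45 am overlaps/touches 5:00 am–7:00 am → extend to 5:00 am–7:00 am.
8:15 am–9:00 am is disjoint → start new block.
8:30 am–8:45 am overlaps/touches 8:15 am–9:00 am → extend to 8:15 am–9:00 am.

1:00 am–3:45 am, 5:00 am–7:00 am, 8:15 am–9:00 am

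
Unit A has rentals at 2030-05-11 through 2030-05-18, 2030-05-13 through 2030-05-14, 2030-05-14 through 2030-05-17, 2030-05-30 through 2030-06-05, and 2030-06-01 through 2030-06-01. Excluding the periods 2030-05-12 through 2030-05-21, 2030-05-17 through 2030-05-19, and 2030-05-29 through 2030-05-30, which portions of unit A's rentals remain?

Merge the first list: 2030-05-11 through 2030-05-18, 2030-05-30 through 2030-06-05.
Merge the second list: 2030-05-12 through 2030-05-21, 2030-05-29 through 2030-05-30.
2030-05-11 through 2030-05-18 \ B = 2030-05-11 through 2030-05-11.
2030-05-30 through 2030-06-05 \ B = 2030-05-31 through 2030-06-05.

2030-05-11 through 2030-05-11, 2030-05-31 through 2030-06-05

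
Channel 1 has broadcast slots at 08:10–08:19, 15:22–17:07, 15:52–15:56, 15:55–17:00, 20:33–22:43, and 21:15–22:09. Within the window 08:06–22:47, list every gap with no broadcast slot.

The merged coverage is 08:10-08:19, 15:22-17:07, 20:33-22:43.
Complement within 08:06-22:47: 08:06-08:10, 08:19-15:22, 17:07-20:33, 22:43-22:47.

08:06-08:10, 08:19-15:22, 17:07-20:33, 22:43-22:47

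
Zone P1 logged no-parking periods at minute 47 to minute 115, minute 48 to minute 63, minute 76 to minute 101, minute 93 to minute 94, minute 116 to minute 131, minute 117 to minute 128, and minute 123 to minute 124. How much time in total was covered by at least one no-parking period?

83 minutes

Merged: minute 47 to minute 115, minute 116 to minute 131.
Lengths: 68 minutes + 15 minutes = 83 minutes.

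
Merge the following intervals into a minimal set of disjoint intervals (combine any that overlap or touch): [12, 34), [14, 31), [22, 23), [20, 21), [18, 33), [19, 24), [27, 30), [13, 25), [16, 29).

Sort by start: [12, 34), [13, 25), [14, 31), [16, 29), [18, 33), [19, 24), [20, 21), [22, 23), [27, 30).
[13, 25) overlaps/touches [12, 34) → extend to [12, 34).
[14, 31) overlaps/touches [12, 34) → extend to [12, 34).
[16, 29) overlaps/touches [12, 34) → extend to [12, 34).
[18, 33) overlaps/touches [12, 34) → extend to [12, 34).
[19, 24) overlaps/touches [12, 34) → extend to [12, 34).
[20, 21) overlaps/touches [12, 34) → extend to [12, 34).
[22, 23) overlaps/touches [12, 34) → extend to [12, 34).
[27, 30) overlaps/touches [12, 34) → extend to [12, 34).

[12, 34)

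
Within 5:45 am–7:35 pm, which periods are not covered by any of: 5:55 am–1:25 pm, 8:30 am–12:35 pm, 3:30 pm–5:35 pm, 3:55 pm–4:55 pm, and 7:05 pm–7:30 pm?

5:45 am–5:55 am, 1:25 pm–3:30 pm, 5:35 pm–7:05 pm, 7:30 pm–7:35 pm

The merged coverage is 5:55 am–1:25 pm, 3:30 pm–5:35 pm, 7:05 pm–7:30 pm.
Complement within 5:45 am–7:35 pm: 5:45 am–5:55 am, 1:25 pm–3:30 pm, 5:35 pm–7:05 pm, 7:30 pm–7:35 pm.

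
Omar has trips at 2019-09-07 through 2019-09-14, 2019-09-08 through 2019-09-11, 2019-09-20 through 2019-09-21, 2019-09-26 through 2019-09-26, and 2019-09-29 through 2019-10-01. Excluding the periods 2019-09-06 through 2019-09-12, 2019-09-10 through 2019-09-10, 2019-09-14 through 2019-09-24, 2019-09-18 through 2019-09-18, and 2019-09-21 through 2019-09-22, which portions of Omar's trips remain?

2019-09-13 through 2019-09-13, 2019-09-26 through 2019-09-26, 2019-09-29 through 2019-10-01

Merge the first list: 2019-09-07 through 2019-09-14, 2019-09-20 through 2019-09-21, 2019-09-26 through 2019-09-26, 2019-09-29 through 2019-10-01.
Merge the second list: 2019-09-06 through 2019-09-12, 2019-09-14 through 2019-09-24.
2019-09-07 through 2019-09-14 \ B = 2019-09-13 through 2019-09-13.
2019-09-20 through 2019-09-21: entirely removed.
2019-09-26 through 2019-09-26: nothing removed.
2019-09-29 through 2019-10-01: nothing removed.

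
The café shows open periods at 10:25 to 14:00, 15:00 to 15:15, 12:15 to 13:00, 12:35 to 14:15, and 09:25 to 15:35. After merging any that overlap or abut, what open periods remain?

09:25-15:35

Sort by start: 09:25-15:35, 10:25-14:00, 12:15-13:00, 12:35-14:15, 15:00-15:15.
10:25-14:00 overlaps/touches 09:25-15:35 → extend to 09:25-15:35.
12:15-13:00 overlaps/touches 09:25-15:35 → extend to 09:25-15:35.
12:35-14:15 overlaps/touches 09:25-15:35 → extend to 09:25-15:35.
15:00-15:15 overlaps/touches 09:25-15:35 → extend to 09:25-15:35.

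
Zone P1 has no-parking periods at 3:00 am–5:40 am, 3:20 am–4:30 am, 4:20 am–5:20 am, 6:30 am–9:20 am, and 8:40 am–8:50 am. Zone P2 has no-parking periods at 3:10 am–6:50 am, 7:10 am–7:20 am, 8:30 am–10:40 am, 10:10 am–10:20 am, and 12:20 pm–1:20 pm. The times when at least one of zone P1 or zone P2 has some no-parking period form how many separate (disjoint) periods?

Merge the first list: 3:00 am–5:40 am, 6:30 am–9:20 am.
Merge the second list: 3:10 am–6:50 am, 7:10 am–7:20 am, 8:30 am–10:40 am, 12:20 pm–1:20 pm.
A ∪ B = 3:00 am–10:40 am, 12:20 pm–1:20 pm.
That is 2 disjoint pieces.

2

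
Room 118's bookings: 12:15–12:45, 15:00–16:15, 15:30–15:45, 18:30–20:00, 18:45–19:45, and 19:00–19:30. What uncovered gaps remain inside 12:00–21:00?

12:00–12:15, 12:45–15:00, 16:15–18:30, 20:00–21:00

After merging, the occupied span is 12:15–12:45, 15:00–16:15, 18:30–20:00.
Complement within 12:00–21:00: 12:00–12:15, 12:45–15:00, 16:15–18:30, 20:00–21:00.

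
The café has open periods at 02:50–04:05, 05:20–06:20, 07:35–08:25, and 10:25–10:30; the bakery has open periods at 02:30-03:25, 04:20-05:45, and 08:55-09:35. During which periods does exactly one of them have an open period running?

02:30-02:50, 03:25-04:05, 04:20-05:20, 05:45-06:20, 07:35-08:25, 08:55-09:35, 10:25-10:30

A but not B: 03:25-04:05, 05:45-06:20, 07:35-08:25, 10:25-10:30.
B but not A: 02:30-02:50, 04:20-05:20, 08:55-09:35.
Combining gives A △ B.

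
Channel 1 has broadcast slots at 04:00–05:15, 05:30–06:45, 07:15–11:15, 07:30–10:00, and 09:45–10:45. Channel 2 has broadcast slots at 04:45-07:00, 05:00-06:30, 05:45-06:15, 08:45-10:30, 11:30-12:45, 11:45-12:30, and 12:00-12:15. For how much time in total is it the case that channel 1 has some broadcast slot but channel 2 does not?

3 h

A, merged: 04:00–05:15, 05:30–06:45, 07:15–11:15.
B, merged: 04:45–07:00, 08:45–10:30, 11:30–12:45.
A \ B = 04:00–04:45, 07:15–08:45, 10:30–11:15.
Total: 45 min + 1 h 30 min + 45 min = 3 h.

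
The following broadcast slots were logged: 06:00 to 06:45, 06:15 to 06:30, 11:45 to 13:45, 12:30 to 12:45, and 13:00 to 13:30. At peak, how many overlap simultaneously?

Walk the sorted start/end points keeping a running depth.
The depth first hits 2 at 06:15.

2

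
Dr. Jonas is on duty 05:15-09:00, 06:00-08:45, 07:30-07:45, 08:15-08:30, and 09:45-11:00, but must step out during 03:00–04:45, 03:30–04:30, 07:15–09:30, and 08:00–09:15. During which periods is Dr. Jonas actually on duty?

05:15–07:15, 09:45–11:00

First set merges to 05:15–09:00, 09:45–11:00.
Second set merges to 03:00–04:45, 07:15–09:30.
05:15–09:00 with B removed leaves 05:15–07:15.
09:45–11:00 is untouched.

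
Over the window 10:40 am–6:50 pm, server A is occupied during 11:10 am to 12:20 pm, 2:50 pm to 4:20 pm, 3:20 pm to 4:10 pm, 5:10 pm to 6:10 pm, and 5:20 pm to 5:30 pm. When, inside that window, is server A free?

The merged coverage is 11:10 am-12:20 pm, 2:50 pm-4:20 pm, 5:10 pm-6:10 pm.
Uncovered inside 10:40 am-6:50 pm: 10:40 am-11:10 am, 12:20 pm-2:50 pm, 4:20 pm-5:10 pm, 6:10 pm-6:50 pm.

10:40 am-11:10 am, 12:20 pm-2:50 pm, 4:20 pm-5:10 pm, 6:10 pm-6:50 pm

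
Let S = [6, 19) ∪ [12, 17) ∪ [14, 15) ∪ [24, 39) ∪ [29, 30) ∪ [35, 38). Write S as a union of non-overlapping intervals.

[12, 17) overlaps/touches [6, 19) → extend to [6, 19).
[14, 15) overlaps/touches [6, 19) → extend to [6, 19).
[24, 39) is disjoint → start new block.
[29, 30) overlaps/touches [24, 39) → extend to [24, 39).
[35, 38) overlaps/touches [24, 39) → extend to [24, 39).

[6, 19) ∪ [24, 39)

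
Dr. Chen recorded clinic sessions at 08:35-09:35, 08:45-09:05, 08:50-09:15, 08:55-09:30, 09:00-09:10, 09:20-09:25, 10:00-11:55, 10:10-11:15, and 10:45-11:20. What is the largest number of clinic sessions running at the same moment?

5

Sweep endpoints in order; track running count of active intervals.
Peak of 5 reached at 09:00.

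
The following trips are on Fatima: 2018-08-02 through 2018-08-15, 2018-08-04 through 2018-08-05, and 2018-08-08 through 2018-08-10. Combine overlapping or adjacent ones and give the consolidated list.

2018-08-02 through 2018-08-15

2018-08-04 through 2018-08-05 overlaps/touches 2018-08-02 through 2018-08-15 → extend to 2018-08-02 through 2018-08-15.
2018-08-08 through 2018-08-10 overlaps/touches 2018-08-02 through 2018-08-15 → extend to 2018-08-02 through 2018-08-15.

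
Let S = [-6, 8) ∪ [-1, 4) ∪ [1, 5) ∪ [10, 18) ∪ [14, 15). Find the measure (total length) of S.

Merged: [-6, 8), [10, 18).
Lengths: 14 + 8 = 22.

22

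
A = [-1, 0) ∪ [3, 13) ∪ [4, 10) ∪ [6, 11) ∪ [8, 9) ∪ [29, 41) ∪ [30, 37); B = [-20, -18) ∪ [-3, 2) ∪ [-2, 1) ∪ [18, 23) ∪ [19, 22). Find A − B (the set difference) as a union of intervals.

Merge the first list: [-1, 0), [3, 13), [29, 41).
Merge the second list: [-20, -18), [-3, 2), [18, 23).
[-1, 0) lies entirely inside B → drops out.
[3, 13) is untouched.
[29, 41) is untouched.

[3, 13) ∪ [29, 41)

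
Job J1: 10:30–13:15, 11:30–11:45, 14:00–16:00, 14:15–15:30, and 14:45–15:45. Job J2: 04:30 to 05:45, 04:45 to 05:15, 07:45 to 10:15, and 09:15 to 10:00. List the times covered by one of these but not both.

Merge the first list: 10:30–13:15, 14:00–16:00.
Merge the second list: 04:30–05:45, 07:45–10:15.
A but not B: 10:30–13:15, 14:00–16:00.
B but not A: 04:30–05:45, 07:45–10:15.
Combining gives A △ B.

04:30–05:45, 07:45–10:15, 10:30–13:15, 14:00–16:00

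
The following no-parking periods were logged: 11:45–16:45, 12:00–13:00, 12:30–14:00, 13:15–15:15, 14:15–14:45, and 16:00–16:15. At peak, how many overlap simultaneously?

At 12:30, 3 of the intervals are simultaneously active.
No point has more.

3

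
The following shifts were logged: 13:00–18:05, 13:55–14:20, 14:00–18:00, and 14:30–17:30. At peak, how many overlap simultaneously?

Sweep endpoints in order; track running count of active intervals.
Peak of 3 reached at 14:00.

3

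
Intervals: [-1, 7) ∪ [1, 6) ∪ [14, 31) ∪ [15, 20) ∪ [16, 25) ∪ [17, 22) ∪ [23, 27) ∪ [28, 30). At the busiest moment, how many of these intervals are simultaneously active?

4

Walk the sorted start/end points keeping a running depth.
The depth first hits 4 at 17.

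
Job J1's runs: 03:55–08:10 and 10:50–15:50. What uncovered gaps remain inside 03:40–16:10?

03:40–03:55, 08:10–10:50, 15:50–16:10

After merging, the occupied span is 03:55–08:10, 10:50–15:50.
Complement within 03:40–16:10: 03:40–03:55, 08:10–10:50, 15:50–16:10.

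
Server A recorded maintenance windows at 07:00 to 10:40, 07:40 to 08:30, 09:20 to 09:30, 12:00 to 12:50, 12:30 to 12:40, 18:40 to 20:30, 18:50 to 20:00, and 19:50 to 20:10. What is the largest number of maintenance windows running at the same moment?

Sweep endpoints in order; track running count of active intervals.
Peak of 3 reached at 19:50.

3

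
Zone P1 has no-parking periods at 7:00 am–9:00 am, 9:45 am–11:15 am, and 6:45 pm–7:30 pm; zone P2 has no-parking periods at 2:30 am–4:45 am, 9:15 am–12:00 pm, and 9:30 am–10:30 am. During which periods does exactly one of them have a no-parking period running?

B, merged: 2:30 am–4:45 am, 9:15 am–12:00 pm.
A but not B: 7:00 am–9:00 am, 6:45 pm–7:30 pm.
B but not A: 2:30 am–4:45 am, 9:15 am–9:45 am, 11:15 am–12:00 pm.
Combining gives A △ B.

2:30 am–4:45 am, 7:00 am–9:00 am, 9:15 am–9:45 am, 11:15 am–12:00 pm, 6:45 pm–7:30 pm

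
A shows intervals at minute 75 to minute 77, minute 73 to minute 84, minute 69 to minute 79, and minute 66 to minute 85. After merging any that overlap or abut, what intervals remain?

minute 66 to minute 85

Sort by start: minute 66 to minute 85, minute 69 to minute 79, minute 73 to minute 84, minute 75 to minute 77.
minute 69 to minute 79 overlaps/touches minute 66 to minute 85 → extend to minute 66 to minute 85.
minute 73 to minute 84 overlaps/touches minute 66 to minute 85 → extend to minute 66 to minute 85.
minute 75 to minute 77 overlaps/touches minute 66 to minute 85 → extend to minute 66 to minute 85.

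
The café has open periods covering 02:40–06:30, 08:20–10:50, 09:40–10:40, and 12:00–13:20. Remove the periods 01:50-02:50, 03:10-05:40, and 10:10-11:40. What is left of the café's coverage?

Merge the first list: 02:40–06:30, 08:20–10:50, 12:00–13:20.
02:40–06:30 with B removed leaves 02:50–03:10, 05:40–06:30.
08:20–10:50 with B removed leaves 08:20–10:10.
12:00–13:20 is untouched.

02:50–03:10, 05:40–06:30, 08:20–10:10, 12:00–13:20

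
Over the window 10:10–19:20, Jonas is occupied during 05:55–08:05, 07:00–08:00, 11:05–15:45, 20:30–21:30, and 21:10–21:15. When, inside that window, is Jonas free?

Covered (merged): 05:55–08:05, 11:05–15:45, 20:30–21:30.
Uncovered inside 10:10–19:20: 10:10–11:05, 15:45–19:20.

10:10–11:05, 15:45–19:20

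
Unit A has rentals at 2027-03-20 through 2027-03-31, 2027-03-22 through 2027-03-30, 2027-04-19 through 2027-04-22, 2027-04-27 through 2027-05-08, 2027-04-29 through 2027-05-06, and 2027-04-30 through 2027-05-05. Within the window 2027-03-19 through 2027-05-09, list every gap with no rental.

2027-03-19 through 2027-03-19, 2027-04-01 through 2027-04-18, 2027-04-23 through 2027-04-26, 2027-05-09 through 2027-05-09

The merged coverage is 2027-03-20 through 2027-03-31, 2027-04-19 through 2027-04-22, 2027-04-27 through 2027-05-08.
Complement within 2027-03-19 through 2027-05-09: 2027-03-19 through 2027-03-19, 2027-04-01 through 2027-04-18, 2027-04-23 through 2027-04-26, 2027-05-09 through 2027-05-09.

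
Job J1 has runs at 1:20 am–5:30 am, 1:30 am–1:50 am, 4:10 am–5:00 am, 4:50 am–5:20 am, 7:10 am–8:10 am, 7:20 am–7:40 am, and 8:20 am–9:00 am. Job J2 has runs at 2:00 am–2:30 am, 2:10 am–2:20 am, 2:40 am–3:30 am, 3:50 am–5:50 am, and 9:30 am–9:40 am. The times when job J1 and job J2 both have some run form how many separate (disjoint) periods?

A, merged: 1:20 am–5:30 am, 7:10 am–8:10 am, 8:20 am–9:00 am.
B, merged: 2:00 am–2:30 am, 2:40 am–3:30 am, 3:50 am–5:50 am, 9:30 am–9:40 am.
A ∩ B = 2:00 am–2:30 am, 2:40 am–3:30 am, 3:50 am–5:30 am.
That is 3 disjoint pieces.

3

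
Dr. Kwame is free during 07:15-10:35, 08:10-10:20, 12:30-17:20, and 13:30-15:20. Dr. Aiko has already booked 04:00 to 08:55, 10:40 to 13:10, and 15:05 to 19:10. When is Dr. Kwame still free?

Merge the first list: 07:15–10:35, 12:30–17:20.
07:15–10:35 minus B → 08:55–10:35.
12:30–17:20 minus B → 13:10–15:05.

08:55–10:35, 13:10–15:05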